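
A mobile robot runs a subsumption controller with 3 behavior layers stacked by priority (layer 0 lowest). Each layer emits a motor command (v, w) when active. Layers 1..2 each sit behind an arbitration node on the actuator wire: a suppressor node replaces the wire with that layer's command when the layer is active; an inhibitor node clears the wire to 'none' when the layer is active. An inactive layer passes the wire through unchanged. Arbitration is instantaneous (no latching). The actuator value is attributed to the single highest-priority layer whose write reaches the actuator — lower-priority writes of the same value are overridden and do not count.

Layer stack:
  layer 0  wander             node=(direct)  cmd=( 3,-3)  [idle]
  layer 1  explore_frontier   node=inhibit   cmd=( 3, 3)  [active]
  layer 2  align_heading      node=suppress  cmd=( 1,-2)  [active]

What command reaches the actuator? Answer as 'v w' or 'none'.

[0] wander off; wire := none
[1] explore_frontier on (inhibit); wire := none
[2] align_heading on (suppress); wire := (1, -2)
output (1, -2)

1 -2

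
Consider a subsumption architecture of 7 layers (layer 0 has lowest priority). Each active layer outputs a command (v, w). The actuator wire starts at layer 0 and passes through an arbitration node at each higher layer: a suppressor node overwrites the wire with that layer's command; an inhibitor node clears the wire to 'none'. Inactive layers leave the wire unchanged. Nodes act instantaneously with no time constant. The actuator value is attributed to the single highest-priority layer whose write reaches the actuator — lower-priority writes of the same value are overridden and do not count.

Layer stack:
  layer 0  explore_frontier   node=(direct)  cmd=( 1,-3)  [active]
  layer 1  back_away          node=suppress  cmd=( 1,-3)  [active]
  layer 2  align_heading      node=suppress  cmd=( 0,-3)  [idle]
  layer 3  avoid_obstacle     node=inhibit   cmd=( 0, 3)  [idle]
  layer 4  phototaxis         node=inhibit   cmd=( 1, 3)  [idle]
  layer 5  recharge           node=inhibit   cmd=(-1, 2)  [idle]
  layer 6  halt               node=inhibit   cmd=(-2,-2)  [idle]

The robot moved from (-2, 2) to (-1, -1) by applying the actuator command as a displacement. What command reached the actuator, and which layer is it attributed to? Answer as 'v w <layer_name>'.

displacement = (-1, -1) − (-2, 2) = (1, -3)
[0] explore_frontier on; wire := (1, -3)
[1] back_away on (suppress); wire := (1, -3)
[2] align_heading off; pass (1, -3)
[3] avoid_obstacle off; pass (1, -3)
[4] phototaxis off; pass (1, -3)
[5] recharge off; pass (1, -3)
[6] halt off; pass (1, -3)
output (1, -3) — from layer 1 (back_away)

1 -3 back_away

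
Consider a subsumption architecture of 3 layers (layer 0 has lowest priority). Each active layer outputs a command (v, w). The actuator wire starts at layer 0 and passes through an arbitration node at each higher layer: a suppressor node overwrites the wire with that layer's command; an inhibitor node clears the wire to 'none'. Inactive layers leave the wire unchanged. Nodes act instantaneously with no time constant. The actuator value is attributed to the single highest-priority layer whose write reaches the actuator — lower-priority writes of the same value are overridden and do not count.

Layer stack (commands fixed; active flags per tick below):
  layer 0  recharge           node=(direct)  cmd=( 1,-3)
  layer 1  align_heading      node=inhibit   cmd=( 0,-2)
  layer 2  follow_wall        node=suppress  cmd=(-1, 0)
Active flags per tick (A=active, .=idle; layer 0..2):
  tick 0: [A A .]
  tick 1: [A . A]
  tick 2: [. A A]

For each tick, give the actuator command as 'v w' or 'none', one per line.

none
-1 0
-1 0

tick 0:
  layer 0 (recharge) active — direct: (1, -3)
  layer 1 (align_heading) active — inhibits: none
  layer 2 (follow_wall) idle — unchanged: none
  → actuator none
tick 1:
  layer 0 (recharge) active — direct: (1, -3)
  layer 1 (align_heading) idle — unchanged: (1, -3)
  layer 2 (follow_wall) active — suppresses: (-1, 0)
  → actuator (-1, 0)
tick 2:
  layer 0 (recharge) idle — none
  layer 1 (align_heading) active — inhibits: none
  layer 2 (follow_wall) active — suppresses: (-1, 0)
  → actuator (-1, 0)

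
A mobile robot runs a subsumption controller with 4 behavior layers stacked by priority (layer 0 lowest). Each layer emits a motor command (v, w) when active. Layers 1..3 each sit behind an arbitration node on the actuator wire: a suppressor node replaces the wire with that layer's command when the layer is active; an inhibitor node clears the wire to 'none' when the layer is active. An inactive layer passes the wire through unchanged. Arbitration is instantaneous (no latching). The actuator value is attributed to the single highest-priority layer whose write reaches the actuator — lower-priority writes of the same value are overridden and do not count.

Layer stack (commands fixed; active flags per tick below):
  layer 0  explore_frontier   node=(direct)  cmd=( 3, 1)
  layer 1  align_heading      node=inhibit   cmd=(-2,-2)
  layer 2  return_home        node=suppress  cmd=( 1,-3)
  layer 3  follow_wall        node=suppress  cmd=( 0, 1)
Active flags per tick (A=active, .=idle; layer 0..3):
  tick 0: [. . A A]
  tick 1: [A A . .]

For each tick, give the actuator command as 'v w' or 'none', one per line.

0 1
none

tick 0:
  [0] explore_frontier off; wire := none
  [1] align_heading off; pass none
  [2] return_home on (suppress); wire := (1, -3)
  [3] follow_wall on (suppress); wire := (0, 1)
  output (0, 1)
tick 1:
  [0] explore_frontier on; wire := (3, 1)
  [1] align_heading on (inhibit); wire := none
  [2] return_home off; pass none
  [3] follow_wall off; pass none
  output none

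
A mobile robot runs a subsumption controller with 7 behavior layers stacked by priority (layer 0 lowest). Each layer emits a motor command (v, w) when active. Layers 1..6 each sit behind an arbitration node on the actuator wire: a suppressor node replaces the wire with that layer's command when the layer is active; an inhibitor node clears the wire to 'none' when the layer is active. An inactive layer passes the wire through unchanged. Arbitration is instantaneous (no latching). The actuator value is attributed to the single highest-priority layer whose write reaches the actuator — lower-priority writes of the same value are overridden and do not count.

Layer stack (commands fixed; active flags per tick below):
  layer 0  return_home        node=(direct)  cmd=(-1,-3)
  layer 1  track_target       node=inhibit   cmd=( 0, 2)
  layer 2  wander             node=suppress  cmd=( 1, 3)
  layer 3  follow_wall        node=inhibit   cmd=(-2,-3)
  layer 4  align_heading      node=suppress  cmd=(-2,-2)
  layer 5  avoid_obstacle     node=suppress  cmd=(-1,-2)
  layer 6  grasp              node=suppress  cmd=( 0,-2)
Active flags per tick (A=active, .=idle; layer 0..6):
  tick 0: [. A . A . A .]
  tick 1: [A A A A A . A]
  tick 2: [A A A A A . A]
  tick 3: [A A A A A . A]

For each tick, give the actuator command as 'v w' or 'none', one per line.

tick 0:
  layer 0 (return_home) idle — none
  layer 1 (track_target) active — inhibits: none
  layer 2 (wander) idle — unchanged: none
  layer 3 (follow_wall) active — inhibits: none
  layer 4 (align_heading) idle — unchanged: none
  layer 5 (avoid_obstacle) active — suppresses: (-1, -2)
  layer 6 (grasp) idle — unchanged: (-1, -2)
  → actuator (-1, -2)
tick 1:
  layer 0 (return_home) active — direct: (-1, -3)
  layer 1 (track_target) active — inhibits: none
  layer 2 (wander) active — suppresses: (1, 3)
  layer 3 (follow_wall) active — inhibits: none
  layer 4 (align_heading) active — suppresses: (-2, -2)
  layer 5 (avoid_obstacle) idle — unchanged: (-2, -2)
  layer 6 (grasp) active — suppresses: (0, -2)
  → actuator (0, -2)
tick 2:
  layer 0 (return_home) active — direct: (-1, -3)
  layer 1 (track_target) active — inhibits: none
  layer 2 (wander) active — suppresses: (1, 3)
  layer 3 (follow_wall) active — inhibits: none
  layer 4 (align_heading) active — suppresses: (-2, -2)
  layer 5 (avoid_obstacle) idle — unchanged: (-2, -2)
  layer 6 (grasp) active — suppresses: (0, -2)
  → actuator (0, -2)
tick 3:
  layer 0 (return_home) active — direct: (-1, -3)
  layer 1 (track_target) active — inhibits: none
  layer 2 (wander) active — suppresses: (1, 3)
  layer 3 (follow_wall) active — inhibits: none
  layer 4 (align_heading) active — suppresses: (-2, -2)
  layer 5 (avoid_obstacle) idle — unchanged: (-2, -2)
  layer 6 (grasp) active — suppresses: (0, -2)
  → actuator (0, -2)

-1 -2
0 -2
0 -2
0 -2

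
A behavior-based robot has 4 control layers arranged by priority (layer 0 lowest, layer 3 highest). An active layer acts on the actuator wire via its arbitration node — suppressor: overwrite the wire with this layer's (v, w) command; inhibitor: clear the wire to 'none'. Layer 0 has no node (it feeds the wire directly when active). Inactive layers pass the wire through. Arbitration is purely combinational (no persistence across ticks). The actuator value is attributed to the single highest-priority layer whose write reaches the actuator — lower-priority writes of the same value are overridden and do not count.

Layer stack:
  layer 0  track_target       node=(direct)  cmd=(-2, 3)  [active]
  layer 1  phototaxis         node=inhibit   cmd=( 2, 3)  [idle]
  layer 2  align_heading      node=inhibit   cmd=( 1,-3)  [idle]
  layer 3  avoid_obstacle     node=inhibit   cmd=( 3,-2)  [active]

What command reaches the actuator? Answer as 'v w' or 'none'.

L0 track_target: active, feeds wire = (-2, 3)
L1 phototaxis: idle → wire stays (-2, 3)
L2 align_heading: idle → wire stays (-2, 3)
L3 avoid_obstacle: active, inhibitor → wire = none
actuator = none

none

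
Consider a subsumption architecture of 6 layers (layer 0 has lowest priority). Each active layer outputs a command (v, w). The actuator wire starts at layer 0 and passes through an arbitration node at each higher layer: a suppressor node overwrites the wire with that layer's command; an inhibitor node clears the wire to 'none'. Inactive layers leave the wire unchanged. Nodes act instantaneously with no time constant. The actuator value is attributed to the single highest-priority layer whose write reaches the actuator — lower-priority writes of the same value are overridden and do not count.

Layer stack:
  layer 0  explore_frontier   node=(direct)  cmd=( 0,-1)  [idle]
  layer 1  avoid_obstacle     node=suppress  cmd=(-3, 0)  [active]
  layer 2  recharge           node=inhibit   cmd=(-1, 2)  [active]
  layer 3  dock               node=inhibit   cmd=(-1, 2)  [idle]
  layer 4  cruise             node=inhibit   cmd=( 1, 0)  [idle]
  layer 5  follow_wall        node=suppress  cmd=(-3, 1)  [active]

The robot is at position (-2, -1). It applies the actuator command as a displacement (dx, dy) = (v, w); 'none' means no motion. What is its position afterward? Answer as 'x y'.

[0] explore_frontier off; wire := none
[1] avoid_obstacle on (suppress); wire := (-3, 0)
[2] recharge on (inhibit); wire := none
[3] dock off; pass none
[4] cruise off; pass none
[5] follow_wall on (suppress); wire := (-3, 1)
output (-3, 1)
position: (-2, -1) + (-3, 1) = (-5, 0)

-5 0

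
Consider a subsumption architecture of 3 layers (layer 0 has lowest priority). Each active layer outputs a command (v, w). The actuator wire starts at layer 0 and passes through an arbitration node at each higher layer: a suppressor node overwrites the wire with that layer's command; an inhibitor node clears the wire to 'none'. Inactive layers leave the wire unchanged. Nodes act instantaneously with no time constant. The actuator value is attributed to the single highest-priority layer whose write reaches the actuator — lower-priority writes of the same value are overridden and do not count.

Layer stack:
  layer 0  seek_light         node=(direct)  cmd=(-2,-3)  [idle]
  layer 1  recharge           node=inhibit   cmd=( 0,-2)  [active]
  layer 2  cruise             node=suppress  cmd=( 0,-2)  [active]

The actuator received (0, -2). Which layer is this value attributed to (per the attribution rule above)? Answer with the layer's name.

L0 seek_light: idle → wire = none
L1 recharge: active, inhibitor → wire = none
L2 cruise: active, suppressor → wire = (0, -2)
actuator = (0, -2)
last writer: layer 2 = cruise

cruise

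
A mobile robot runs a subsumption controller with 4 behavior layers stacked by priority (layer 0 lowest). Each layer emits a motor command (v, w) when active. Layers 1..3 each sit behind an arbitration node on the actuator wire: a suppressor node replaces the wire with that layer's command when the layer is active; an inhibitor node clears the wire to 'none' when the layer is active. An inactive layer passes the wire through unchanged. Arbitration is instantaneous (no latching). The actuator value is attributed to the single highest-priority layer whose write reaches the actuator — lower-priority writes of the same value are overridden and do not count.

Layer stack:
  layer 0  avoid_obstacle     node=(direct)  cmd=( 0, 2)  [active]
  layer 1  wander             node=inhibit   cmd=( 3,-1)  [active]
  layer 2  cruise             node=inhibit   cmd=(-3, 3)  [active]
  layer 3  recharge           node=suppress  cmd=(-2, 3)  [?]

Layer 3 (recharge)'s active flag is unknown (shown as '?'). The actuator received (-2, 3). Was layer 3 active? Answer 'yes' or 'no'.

yes

If layer 3 is active=yes:
  actuator would be (-2, 3)
If layer 3 is active=no:
  actuator would be none
Observed (-2, 3), so layer 3 was active.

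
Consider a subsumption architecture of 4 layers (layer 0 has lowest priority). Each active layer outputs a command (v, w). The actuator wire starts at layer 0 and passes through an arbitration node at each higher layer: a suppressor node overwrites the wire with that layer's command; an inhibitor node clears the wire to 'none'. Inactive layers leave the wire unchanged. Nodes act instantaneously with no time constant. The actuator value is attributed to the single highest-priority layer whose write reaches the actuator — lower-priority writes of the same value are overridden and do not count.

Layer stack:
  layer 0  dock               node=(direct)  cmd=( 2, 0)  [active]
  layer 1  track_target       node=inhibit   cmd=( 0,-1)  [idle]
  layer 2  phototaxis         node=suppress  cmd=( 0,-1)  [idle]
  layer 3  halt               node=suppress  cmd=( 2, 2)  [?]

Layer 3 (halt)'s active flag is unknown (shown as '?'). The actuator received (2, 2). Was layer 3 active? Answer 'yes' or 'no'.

If layer 3 is active=yes:
  actuator would be (2, 2)
If layer 3 is active=no:
  actuator would be (2, 0)
Observed (2, 2), so layer 3 was active.

yes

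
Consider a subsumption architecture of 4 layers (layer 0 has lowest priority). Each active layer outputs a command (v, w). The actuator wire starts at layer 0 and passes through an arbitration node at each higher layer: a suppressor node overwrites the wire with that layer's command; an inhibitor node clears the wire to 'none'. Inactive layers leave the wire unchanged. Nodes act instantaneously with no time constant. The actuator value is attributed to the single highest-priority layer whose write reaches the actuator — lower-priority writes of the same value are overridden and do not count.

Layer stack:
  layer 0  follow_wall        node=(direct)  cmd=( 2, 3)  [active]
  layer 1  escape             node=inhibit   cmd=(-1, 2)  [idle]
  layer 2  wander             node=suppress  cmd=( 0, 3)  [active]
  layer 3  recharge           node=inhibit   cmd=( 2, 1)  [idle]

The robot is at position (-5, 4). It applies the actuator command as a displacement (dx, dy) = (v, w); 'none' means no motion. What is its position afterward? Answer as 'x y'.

L0 follow_wall: active, feeds wire = (2, 3)
L1 escape: idle → wire stays (2, 3)
L2 wander: active, suppressor → wire = (0, 3)
L3 recharge: idle → wire stays (0, 3)
actuator = (0, 3)
position: (-5, 4) + (0, 3) = (-5, 7)

-5 7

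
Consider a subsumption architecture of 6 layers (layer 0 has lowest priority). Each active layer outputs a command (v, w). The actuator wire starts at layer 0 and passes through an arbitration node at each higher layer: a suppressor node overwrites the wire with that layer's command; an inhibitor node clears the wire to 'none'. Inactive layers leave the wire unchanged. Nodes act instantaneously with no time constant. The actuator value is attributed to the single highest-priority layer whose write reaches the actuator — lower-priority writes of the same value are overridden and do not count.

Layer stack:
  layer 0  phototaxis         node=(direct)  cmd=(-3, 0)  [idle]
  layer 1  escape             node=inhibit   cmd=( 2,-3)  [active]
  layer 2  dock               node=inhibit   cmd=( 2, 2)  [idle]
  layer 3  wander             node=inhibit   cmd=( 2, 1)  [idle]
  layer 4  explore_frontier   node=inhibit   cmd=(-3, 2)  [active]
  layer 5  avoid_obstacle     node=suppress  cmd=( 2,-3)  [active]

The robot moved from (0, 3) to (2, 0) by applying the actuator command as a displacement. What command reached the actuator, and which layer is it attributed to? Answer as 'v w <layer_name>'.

2 -3 avoid_obstacle

displacement = (2, 0) − (0, 3) = (2, -3)
layer 0 (phototaxis) idle — none
layer 1 (escape) active — inhibits: none
layer 2 (dock) idle — unchanged: none
layer 3 (wander) idle — unchanged: none
layer 4 (explore_frontier) active — inhibits: none
layer 5 (avoid_obstacle) active — suppresses: (2, -3)
→ actuator (2, -3) — from layer 5 (avoid_obstacle)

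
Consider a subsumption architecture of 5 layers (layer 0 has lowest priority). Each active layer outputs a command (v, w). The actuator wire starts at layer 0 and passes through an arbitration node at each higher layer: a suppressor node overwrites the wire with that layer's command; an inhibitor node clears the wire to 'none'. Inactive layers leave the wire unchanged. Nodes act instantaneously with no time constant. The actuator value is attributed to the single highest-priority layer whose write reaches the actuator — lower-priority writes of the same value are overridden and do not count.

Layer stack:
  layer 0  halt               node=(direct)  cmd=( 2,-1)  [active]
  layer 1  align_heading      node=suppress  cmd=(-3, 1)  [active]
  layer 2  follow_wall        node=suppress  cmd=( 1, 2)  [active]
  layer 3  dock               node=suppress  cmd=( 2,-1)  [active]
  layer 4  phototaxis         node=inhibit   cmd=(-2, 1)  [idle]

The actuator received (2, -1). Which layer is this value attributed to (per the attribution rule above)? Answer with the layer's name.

dock

L0 halt: active, feeds wire = (2, -1)
L1 align_heading: active, suppressor → wire = (-3, 1)
L2 follow_wall: active, suppressor → wire = (1, 2)
L3 dock: active, suppressor → wire = (2, -1)
L4 phototaxis: idle → wire stays (2, -1)
actuator = (2, -1)
last writer: layer 3 = dock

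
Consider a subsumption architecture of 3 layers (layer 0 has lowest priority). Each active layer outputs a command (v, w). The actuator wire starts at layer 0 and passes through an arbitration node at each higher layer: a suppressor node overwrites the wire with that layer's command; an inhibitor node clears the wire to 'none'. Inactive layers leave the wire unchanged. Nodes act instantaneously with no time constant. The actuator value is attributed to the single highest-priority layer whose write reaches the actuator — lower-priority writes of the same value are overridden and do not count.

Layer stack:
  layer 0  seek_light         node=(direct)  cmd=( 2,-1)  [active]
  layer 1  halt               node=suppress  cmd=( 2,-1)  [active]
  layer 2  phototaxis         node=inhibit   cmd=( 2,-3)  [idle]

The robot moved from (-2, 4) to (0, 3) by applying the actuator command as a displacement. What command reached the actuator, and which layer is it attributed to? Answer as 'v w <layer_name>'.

2 -1 halt

displacement = (0, 3) − (-2, 4) = (2, -1)
[0] seek_light on; wire := (2, -1)
[1] halt on (suppress); wire := (2, -1)
[2] phototaxis off; pass (2, -1)
output (2, -1) — from layer 1 (halt)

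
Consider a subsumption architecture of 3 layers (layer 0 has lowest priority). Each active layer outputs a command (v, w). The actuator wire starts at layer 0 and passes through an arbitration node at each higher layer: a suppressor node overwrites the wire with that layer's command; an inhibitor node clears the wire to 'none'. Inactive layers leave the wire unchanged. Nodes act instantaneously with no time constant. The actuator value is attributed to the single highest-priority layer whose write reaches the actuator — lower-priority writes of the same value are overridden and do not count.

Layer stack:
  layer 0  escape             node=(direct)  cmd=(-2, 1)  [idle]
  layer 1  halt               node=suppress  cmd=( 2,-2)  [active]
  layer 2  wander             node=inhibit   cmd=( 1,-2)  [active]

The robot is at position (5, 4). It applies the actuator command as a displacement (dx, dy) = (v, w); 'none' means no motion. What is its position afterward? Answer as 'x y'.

5 4

L0 escape: idle → wire = none
L1 halt: active, suppressor → wire = (2, -2)
L2 wander: active, inhibitor → wire = none
actuator = none
position: (5, 4) + none = (5, 4)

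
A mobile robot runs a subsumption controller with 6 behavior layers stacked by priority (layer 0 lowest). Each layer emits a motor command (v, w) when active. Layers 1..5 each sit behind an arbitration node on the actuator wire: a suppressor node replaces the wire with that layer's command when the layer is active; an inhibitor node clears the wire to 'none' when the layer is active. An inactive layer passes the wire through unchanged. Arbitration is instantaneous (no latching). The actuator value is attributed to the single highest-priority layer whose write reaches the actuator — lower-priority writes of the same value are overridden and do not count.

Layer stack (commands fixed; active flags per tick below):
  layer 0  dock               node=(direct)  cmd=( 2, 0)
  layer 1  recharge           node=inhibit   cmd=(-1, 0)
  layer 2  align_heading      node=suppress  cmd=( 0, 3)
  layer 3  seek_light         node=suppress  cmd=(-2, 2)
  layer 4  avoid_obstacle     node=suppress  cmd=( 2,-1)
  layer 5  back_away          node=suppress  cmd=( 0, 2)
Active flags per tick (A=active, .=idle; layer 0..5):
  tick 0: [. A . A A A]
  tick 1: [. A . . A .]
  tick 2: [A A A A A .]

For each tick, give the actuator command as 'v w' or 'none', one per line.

tick 0:
  L0 dock: idle → wire = none
  L1 recharge: active, inhibitor → wire = none
  L2 align_heading: idle → wire stays none
  L3 seek_light: active, suppressor → wire = (-2, 2)
  L4 avoid_obstacle: active, suppressor → wire = (2, -1)
  L5 back_away: active, suppressor → wire = (0, 2)
  actuator = (0, 2)
tick 1:
  L0 dock: idle → wire = none
  L1 recharge: active, inhibitor → wire = none
  L2 align_heading: idle → wire stays none
  L3 seek_light: idle → wire stays none
  L4 avoid_obstacle: active, suppressor → wire = (2, -1)
  L5 back_away: idle → wire stays (2, -1)
  actuator = (2, -1)
tick 2:
  L0 dock: active, feeds wire = (2, 0)
  L1 recharge: active, inhibitor → wire = none
  L2 align_heading: active, suppressor → wire = (0, 3)
  L3 seek_light: active, suppressor → wire = (-2, 2)
  L4 avoid_obstacle: active, suppressor → wire = (2, -1)
  L5 back_away: idle → wire stays (2, -1)
  actuator = (2, -1)

0 2
2 -1
2 -1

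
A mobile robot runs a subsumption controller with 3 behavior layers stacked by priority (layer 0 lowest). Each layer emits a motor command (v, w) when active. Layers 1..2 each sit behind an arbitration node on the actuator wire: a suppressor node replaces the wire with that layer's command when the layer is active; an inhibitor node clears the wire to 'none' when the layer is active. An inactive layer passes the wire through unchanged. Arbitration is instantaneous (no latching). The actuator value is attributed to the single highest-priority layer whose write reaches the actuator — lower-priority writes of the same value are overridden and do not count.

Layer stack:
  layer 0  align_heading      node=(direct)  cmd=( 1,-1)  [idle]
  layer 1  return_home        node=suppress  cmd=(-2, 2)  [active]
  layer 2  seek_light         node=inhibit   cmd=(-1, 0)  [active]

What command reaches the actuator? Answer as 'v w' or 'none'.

none

L0 align_heading: idle → wire = none
L1 return_home: active, suppressor → wire = (-2, 2)
L2 seek_light: active, inhibitor → wire = none
actuator = none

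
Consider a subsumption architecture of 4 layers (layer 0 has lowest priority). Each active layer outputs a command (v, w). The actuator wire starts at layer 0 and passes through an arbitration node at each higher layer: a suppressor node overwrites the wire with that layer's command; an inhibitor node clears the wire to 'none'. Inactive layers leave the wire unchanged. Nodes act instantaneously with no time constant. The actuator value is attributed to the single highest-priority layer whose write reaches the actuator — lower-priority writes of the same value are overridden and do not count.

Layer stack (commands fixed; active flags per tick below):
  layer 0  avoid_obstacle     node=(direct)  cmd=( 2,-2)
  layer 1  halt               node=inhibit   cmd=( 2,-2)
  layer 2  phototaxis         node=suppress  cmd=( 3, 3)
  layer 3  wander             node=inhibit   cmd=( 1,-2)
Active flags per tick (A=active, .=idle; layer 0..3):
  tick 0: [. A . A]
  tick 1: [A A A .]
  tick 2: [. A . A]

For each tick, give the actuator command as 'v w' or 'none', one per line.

tick 0:
  L0 avoid_obstacle: idle → wire = none
  L1 halt: active, inhibitor → wire = none
  L2 phototaxis: idle → wire stays none
  L3 wander: active, inhibitor → wire = none
  actuator = none
tick 1:
  L0 avoid_obstacle: active, feeds wire = (2, -2)
  L1 halt: active, inhibitor → wire = none
  L2 phototaxis: active, suppressor → wire = (3, 3)
  L3 wander: idle → wire stays (3, 3)
  actuator = (3, 3)
tick 2:
  L0 avoid_obstacle: idle → wire = none
  L1 halt: active, inhibitor → wire = none
  L2 phototaxis: idle → wire stays none
  L3 wander: active, inhibitor → wire = none
  actuator = none

none
3 3
none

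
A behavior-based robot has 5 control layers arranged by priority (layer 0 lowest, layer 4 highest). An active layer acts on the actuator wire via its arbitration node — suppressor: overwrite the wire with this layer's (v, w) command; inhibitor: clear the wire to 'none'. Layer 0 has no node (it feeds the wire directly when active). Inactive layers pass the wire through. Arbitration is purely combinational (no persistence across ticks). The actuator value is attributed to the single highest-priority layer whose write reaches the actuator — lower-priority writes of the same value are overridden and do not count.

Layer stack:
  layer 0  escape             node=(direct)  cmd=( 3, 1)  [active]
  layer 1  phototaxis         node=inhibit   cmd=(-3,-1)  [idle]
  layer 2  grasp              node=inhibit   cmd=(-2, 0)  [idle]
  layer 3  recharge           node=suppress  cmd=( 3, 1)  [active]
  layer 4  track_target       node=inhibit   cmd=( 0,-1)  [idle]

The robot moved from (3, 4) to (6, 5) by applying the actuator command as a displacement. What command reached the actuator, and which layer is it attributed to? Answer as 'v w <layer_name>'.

3 1 recharge

displacement = (6, 5) − (3, 4) = (3, 1)
[0] escape on; wire := (3, 1)
[1] phototaxis off; pass (3, 1)
[2] grasp off; pass (3, 1)
[3] recharge on (suppress); wire := (3, 1)
[4] track_target off; pass (3, 1)
output (3, 1) — from layer 3 (recharge)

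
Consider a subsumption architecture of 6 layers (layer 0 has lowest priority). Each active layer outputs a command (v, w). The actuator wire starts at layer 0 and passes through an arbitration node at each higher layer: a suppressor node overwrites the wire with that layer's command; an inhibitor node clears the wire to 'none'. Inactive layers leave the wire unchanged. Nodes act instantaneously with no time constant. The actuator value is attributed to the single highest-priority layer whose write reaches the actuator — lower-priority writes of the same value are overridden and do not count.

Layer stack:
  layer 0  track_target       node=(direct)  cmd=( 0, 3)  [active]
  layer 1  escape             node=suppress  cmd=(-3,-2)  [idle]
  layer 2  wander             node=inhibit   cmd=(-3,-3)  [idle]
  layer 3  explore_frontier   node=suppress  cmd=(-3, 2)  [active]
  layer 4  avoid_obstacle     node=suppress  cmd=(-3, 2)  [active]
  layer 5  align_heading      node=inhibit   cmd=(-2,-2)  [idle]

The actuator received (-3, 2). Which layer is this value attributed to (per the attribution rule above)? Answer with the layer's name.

layer 0 (track_target) active — direct: (0, 3)
layer 1 (escape) idle — unchanged: (0, 3)
layer 2 (wander) idle — unchanged: (0, 3)
layer 3 (explore_frontier) active — suppresses: (-3, 2)
layer 4 (avoid_obstacle) active — suppresses: (-3, 2)
layer 5 (align_heading) idle — unchanged: (-3, 2)
→ actuator (-3, 2)
last writer: layer 4 = avoid_obstacle

avoid_obstacle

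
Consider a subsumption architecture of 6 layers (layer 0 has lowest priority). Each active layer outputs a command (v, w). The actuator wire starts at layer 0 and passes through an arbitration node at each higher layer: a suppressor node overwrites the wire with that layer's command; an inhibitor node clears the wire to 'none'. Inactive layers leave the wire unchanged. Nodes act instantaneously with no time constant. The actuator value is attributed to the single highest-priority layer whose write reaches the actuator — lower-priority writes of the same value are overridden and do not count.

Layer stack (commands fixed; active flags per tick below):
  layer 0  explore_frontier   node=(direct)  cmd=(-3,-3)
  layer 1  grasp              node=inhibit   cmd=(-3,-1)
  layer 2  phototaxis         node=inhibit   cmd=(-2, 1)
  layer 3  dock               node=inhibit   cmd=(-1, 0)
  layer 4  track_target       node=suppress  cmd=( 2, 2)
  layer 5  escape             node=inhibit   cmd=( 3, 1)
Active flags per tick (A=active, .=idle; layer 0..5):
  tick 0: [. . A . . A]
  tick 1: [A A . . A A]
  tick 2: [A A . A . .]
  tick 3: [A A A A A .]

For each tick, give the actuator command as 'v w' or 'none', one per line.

tick 0:
  L0 explore_frontier: idle → wire = none
  L1 grasp: idle → wire stays none
  L2 phototaxis: active, inhibitor → wire = none
  L3 dock: idle → wire stays none
  L4 track_target: idle → wire stays none
  L5 escape: active, inhibitor → wire = none
  actuator = none
tick 1:
  L0 explore_frontier: active, feeds wire = (-3, -3)
  L1 grasp: active, inhibitor → wire = none
  L2 phototaxis: idle → wire stays none
  L3 dock: idle → wire stays none
  L4 track_target: active, suppressor → wire = (2, 2)
  L5 escape: active, inhibitor → wire = none
  actuator = none
tick 2:
  L0 explore_frontier: active, feeds wire = (-3, -3)
  L1 grasp: active, inhibitor → wire = none
  L2 phototaxis: idle → wire stays none
  L3 dock: active, inhibitor → wire = none
  L4 track_target: idle → wire stays none
  L5 escape: idle → wire stays none
  actuator = none
tick 3:
  L0 explore_frontier: active, feeds wire = (-3, -3)
  L1 grasp: active, inhibitor → wire = none
  L2 phototaxis: active, inhibitor → wire = none
  L3 dock: active, inhibitor → wire = none
  L4 track_target: active, suppressor → wire = (2, 2)
  L5 escape: idle → wire stays (2, 2)
  actuator = (2, 2)

none
none
none
2 2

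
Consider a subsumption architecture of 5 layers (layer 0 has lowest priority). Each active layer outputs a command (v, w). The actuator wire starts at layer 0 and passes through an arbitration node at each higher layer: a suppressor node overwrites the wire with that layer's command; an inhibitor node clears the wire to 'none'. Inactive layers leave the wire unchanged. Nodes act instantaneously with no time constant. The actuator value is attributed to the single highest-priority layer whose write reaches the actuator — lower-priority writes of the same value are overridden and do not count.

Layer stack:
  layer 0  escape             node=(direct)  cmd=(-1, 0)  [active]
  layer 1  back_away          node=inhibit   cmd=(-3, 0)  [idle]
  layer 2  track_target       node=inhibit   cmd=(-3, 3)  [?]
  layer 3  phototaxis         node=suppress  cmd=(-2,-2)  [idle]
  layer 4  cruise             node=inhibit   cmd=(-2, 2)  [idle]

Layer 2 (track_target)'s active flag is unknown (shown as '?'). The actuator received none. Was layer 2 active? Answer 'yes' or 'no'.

yes

If layer 2 is active=yes:
  actuator would be none
If layer 2 is active=no:
  actuator would be (-1, 0)
Observed none, so layer 2 was active.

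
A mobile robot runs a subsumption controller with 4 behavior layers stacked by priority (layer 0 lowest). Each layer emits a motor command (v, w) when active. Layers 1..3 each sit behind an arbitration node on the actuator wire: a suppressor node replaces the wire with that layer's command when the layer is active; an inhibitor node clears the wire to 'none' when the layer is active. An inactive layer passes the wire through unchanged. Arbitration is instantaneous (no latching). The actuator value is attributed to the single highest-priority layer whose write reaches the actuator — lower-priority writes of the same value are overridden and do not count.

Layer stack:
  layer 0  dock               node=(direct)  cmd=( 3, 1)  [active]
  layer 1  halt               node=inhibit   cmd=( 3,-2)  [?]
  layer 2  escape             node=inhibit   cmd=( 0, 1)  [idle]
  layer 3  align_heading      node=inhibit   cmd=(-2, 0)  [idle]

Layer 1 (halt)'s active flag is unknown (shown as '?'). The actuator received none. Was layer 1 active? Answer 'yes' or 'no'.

If layer 1 is active=yes:
  actuator would be none
If layer 1 is active=no:
  actuator would be (3, 1)
Observed none, so layer 1 was active.

yes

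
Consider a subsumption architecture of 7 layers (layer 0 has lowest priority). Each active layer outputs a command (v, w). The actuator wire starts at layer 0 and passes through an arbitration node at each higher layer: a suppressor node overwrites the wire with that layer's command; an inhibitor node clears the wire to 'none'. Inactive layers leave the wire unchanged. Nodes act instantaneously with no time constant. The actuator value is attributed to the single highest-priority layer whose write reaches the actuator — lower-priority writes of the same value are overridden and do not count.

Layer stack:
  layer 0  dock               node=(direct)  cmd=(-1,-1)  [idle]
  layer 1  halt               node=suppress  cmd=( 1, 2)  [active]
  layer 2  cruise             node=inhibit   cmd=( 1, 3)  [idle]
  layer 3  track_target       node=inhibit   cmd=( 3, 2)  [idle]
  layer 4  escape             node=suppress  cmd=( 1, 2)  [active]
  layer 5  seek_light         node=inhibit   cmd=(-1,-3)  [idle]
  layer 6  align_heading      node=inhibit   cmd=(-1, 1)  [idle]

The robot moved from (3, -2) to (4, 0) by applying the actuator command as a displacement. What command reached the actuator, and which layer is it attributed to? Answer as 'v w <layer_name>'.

displacement = (4, 0) − (3, -2) = (1, 2)
L0 dock: idle → wire = none
L1 halt: active, suppressor → wire = (1, 2)
L2 cruise: idle → wire stays (1, 2)
L3 track_target: idle → wire stays (1, 2)
L4 escape: active, suppressor → wire = (1, 2)
L5 seek_light: idle → wire stays (1, 2)
L6 align_heading: idle → wire stays (1, 2)
actuator = (1, 2) — from layer 4 (escape)

1 2 escape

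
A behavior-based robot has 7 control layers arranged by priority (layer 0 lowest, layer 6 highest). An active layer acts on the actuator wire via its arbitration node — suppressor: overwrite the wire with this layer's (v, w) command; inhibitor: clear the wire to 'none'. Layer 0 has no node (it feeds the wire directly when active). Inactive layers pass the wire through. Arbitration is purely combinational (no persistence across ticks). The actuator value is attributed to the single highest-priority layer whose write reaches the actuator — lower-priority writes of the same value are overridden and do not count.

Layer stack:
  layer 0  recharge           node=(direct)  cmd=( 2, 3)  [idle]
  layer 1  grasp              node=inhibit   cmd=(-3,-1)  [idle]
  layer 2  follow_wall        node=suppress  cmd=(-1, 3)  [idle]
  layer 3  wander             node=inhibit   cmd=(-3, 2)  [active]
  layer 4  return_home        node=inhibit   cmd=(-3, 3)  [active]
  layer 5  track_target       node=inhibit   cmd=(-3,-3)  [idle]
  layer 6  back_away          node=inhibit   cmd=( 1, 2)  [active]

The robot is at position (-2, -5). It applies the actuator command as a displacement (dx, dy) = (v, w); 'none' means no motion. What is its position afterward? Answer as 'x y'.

L0 recharge: idle → wire = none
L1 grasp: idle → wire stays none
L2 follow_wall: idle → wire stays none
L3 wander: active, inhibitor → wire = none
L4 return_home: active, inhibitor → wire = none
L5 track_target: idle → wire stays none
L6 back_away: active, inhibitor → wire = none
actuator = none
position: (-2, -5) + none = (-2, -5)

-2 -5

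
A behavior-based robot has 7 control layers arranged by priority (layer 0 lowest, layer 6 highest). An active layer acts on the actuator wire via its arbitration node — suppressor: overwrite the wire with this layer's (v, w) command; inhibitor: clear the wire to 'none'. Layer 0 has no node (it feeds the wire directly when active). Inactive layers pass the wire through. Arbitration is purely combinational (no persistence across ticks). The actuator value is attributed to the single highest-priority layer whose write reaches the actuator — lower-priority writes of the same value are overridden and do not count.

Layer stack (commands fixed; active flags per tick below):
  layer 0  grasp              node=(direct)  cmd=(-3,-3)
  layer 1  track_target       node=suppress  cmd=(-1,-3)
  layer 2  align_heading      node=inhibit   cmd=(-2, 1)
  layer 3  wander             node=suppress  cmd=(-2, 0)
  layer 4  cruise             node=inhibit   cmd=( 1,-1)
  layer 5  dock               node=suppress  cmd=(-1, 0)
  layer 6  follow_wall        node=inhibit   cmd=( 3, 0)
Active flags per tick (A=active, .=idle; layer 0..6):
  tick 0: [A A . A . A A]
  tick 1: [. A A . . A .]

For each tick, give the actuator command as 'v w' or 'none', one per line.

tick 0:
  layer 0 (grasp) active — direct: (-3, -3)
  layer 1 (track_target) active — suppresses: (-1, -3)
  layer 2 (align_heading) idle — unchanged: (-1, -3)
  layer 3 (wander) active — suppresses: (-2, 0)
  layer 4 (cruise) idle — unchanged: (-2, 0)
  layer 5 (dock) active — suppresses: (-1, 0)
  layer 6 (follow_wall) active — inhibits: none
  → actuator none
tick 1:
  layer 0 (grasp) idle — none
  layer 1 (track_target) active — suppresses: (-1, -3)
  layer 2 (align_heading) active — inhibits: none
  layer 3 (wander) idle — unchanged: none
  layer 4 (cruise) idle — unchanged: none
  layer 5 (dock) active — suppresses: (-1, 0)
  layer 6 (follow_wall) idle — unchanged: (-1, 0)
  → actuator (-1, 0)

none
-1 0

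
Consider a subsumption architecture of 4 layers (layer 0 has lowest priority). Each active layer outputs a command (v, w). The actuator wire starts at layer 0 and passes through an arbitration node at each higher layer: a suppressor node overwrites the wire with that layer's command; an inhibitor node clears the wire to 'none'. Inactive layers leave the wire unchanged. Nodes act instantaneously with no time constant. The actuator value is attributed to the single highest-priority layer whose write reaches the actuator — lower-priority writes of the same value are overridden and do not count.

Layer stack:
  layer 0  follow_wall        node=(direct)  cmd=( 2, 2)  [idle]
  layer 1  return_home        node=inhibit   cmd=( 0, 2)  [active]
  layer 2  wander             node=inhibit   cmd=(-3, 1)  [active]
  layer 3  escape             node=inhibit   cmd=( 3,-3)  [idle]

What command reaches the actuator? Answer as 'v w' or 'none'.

none

layer 0 (follow_wall) idle — none
layer 1 (return_home) active — inhibits: none
layer 2 (wander) active — inhibits: none
layer 3 (escape) idle — unchanged: none
→ actuator none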